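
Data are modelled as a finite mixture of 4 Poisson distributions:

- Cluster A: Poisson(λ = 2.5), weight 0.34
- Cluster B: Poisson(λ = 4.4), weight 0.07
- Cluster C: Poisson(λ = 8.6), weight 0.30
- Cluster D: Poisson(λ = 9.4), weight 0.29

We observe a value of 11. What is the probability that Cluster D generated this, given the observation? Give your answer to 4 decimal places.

0.5335

Apply Bayes' rule: the posterior for each component is proportional to its prior times its likelihood at x.
Component likelihoods at x = 11:
  p_A = e^(−2.5)·2.5^11/11! = 4.90285e-05
  p_B = e^(−4.4)·4.4^11/11! = 0.00368068
  p_C = e^(−8.6)·8.6^11/11! = 0.0877798
  p_D = e^(−9.4)·9.4^11/11! = 0.104926
Prior × likelihood for each component:
  w_A·p_A = 0.34 × 4.90285e-05 = 1.66697e-05
  w_B·p_B = 0.07 × 0.00368068 = 0.000257648
  w_C·p_C = 0.30 × 0.0877798 = 0.0263339
  w_D·p_D = 0.29 × 0.104926 = 0.0304285
Sum: 1.66697e-05 + 0.000257648 + 0.0263339 + 0.0304285 = 0.0570368
So the posterior for Cluster D is 0.0304285 / 0.0570368 ≈ 0.5335.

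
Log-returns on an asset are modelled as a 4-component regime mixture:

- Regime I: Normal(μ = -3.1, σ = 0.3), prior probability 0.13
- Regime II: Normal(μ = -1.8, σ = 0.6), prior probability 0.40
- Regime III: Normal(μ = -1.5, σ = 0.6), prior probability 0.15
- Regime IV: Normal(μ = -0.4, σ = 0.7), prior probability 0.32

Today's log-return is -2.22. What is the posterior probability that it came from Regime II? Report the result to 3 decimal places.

Apply Bayes' rule: the posterior for each component is proportional to its prior times its likelihood at x.
Component likelihoods at x = -2.22:
  p_I = 0.0180035
  p_II = 0.520423
  p_III = 0.323643
  p_IV = 0.0194042
Weight by the priors:
  w_I·p_I = 0.13 × 0.0180035 = 0.00234046
  w_II·p_II = 0.40 × 0.520423 = 0.208169
  w_III·p_III = 0.15 × 0.323643 = 0.0485465
  w_IV·p_IV = 0.32 × 0.0194042 = 0.00620936
Evidence: 0.00234046 + 0.208169 + 0.0485465 + 0.00620936 = 0.265266
So the posterior for Regime II is 0.208169 / 0.265266 ≈ 0.785.

0.785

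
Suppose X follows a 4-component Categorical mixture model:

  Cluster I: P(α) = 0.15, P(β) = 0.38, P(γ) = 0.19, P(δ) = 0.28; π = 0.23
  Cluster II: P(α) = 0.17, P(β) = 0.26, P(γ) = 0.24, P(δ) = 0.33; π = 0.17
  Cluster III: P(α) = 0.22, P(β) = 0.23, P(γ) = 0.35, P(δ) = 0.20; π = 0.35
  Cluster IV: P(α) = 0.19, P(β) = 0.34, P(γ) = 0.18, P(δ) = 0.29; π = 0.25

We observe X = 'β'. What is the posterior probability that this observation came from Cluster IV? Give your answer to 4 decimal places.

0.2861

The responsibility of component k is π_k f_k(x) divided by Σ_j π_j f_j(x).
Evaluate each component's likelihood at the observed value:
  L_I = P(β | comp) = 0.38
  L_II = P(β | comp) = 0.26
  L_III = P(β | comp) = 0.23
  L_IV = P(β | comp) = 0.34
Weight by the priors:
  π_I·L_I = 0.23 × 0.38 = 0.0874
  π_II·L_II = 0.17 × 0.26 = 0.0442
  π_III·L_III = 0.35 × 0.23 = 0.0805
  π_IV·L_IV = 0.25 × 0.34 = 0.085
Denominator: 0.0874 + 0.0442 + 0.0805 + 0.085 = 0.2971
P(Cluster IV | 'β') ≈ 0.2861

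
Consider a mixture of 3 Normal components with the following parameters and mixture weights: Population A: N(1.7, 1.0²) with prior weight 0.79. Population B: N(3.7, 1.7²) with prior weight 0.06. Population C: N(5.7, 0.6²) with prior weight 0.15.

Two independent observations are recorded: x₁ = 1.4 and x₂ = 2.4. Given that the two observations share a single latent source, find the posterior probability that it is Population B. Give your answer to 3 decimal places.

Apply Bayes' rule: the posterior for each component is proportional to its prior times its likelihood at x.
Since both observations come from the same component, the likelihood for component k is f_k(x₁)·f_k(x₂).
  p_A = [(1/(1.0·√(2π)))·exp(−(1.4−1.7)²/(2·1.0²)) = 0.398942·exp(-0.04500) = 0.381388] × [0.312254] = 0.11909
  p_B = [(1/(1.7·√(2π)))·exp(−(1.4−3.7)²/(2·1.7²)) = 0.234672·exp(-0.91522) = 0.0939689] × [0.175178] = 0.0164613
  p_C = [(1/(0.6·√(2π)))·exp(−(1.4−5.7)²/(2·0.6²)) = 0.664904·exp(-25.68056) = 4.67558e-12] × [1.79496e-07] = 8.39247e-19
Prior × likelihood for each component:
  P(Z=A)·p_A = 0.79 × 0.11909 = 0.094081
  P(Z=B)·p_B = 0.06 × 0.0164613 = 0.000987675
  P(Z=C)·p_C = 0.15 × 8.39247e-19 = 1.25887e-19
Sum: 0.094081 + 0.000987675 + 1.25887e-19 = 0.0950687
P(Population B | x) = 0.000987675 / 0.0950687 ≈ 0.010

0.010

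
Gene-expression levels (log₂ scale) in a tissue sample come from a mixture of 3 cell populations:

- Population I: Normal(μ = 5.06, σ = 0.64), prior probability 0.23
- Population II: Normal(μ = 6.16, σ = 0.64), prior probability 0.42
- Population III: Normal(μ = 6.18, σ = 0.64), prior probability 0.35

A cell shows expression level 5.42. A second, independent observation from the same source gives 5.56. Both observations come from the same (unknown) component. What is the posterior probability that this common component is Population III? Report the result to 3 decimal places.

Posterior ∝ prior × likelihood, so P(k | x) ∝ w_k f_k(x); normalise over all components.
Since both observations come from the same component, the likelihood for component k is f_k(x₁)·f_k(x₂).
  f_I = [(1/(0.64·√(2π)))·exp(−(5.42−5.06)²/(2·0.64²)) = 0.623347·exp(-0.15820) = 0.532137] × [0.459403] = 0.244465
  f_II = [(1/(0.64·√(2π)))·exp(−(5.42−6.16)²/(2·0.64²)) = 0.623347·exp(-0.66846) = 0.319465] × [0.401678] = 0.128322
  f_III = [(1/(0.64·√(2π)))·exp(−(5.42−6.18)²/(2·0.64²)) = 0.623347·exp(-0.70508) = 0.307977] × [0.38989] = 0.120077
Weight by the priors:
  w_I·f_I = 0.23 × 0.244465 = 0.056227
  w_II·f_II = 0.42 × 0.128322 = 0.0538952
  w_III·f_III = 0.35 × 0.120077 = 0.0420271
Evidence: 0.056227 + 0.0538952 + 0.0420271 = 0.152149
Responsibility of Population III: 0.0420271 / 0.152149 ≈ 0.276

0.276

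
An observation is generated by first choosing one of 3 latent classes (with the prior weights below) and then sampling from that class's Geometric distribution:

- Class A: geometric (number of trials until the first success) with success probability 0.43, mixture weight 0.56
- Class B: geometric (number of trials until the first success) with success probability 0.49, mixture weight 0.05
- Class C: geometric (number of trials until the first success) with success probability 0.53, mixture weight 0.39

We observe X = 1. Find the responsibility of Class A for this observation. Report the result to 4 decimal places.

0.5102

The responsibility of component k is π_k f_k(x) divided by Σ_j π_j f_j(x).
Component likelihoods at x = 1:
  L_A = 0.43
  L_B = 0.49
  L_C = 0.53
Prior × likelihood for each component:
  π_A·L_A = 0.56 × 0.43 = 0.2408
  π_B·L_B = 0.05 × 0.49 = 0.0245
  π_C·L_C = 0.39 × 0.53 = 0.2067
Marginal: 0.2408 + 0.0245 + 0.2067 = 0.472
P(Class A | x) = 0.2408 / 0.472 ≈ 0.5102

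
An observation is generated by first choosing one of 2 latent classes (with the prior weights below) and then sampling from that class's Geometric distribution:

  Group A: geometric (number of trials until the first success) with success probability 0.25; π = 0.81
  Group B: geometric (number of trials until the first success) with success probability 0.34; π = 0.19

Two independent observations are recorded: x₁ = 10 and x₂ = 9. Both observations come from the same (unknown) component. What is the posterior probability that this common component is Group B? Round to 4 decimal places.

The responsibility of component k is π_k f_k(x) divided by Σ_j π_j f_j(x).
Since both observations come from the same component, the likelihood for component k is f_k(x₁)·f_k(x₂).
  L_A = [0.25·(1−0.25)^9 = 0.25·0.0750847 = 0.0187712] × [0.0250282] = 0.000469809
  L_B = [0.34·(1−0.34)^9 = 0.34·0.0237627 = 0.00807931] × [0.0122414] = 9.89019e-05
Multiply by the mixture weights:
  π_A·L_A = 0.81 × 0.000469809 = 0.000380545
  π_B·L_B = 0.19 × 9.89019e-05 = 1.87914e-05
Evidence: 0.000380545 + 1.87914e-05 = 0.000399337
Responsibility of Group B: 1.87914e-05 / 0.000399337 ≈ 0.0471

0.0471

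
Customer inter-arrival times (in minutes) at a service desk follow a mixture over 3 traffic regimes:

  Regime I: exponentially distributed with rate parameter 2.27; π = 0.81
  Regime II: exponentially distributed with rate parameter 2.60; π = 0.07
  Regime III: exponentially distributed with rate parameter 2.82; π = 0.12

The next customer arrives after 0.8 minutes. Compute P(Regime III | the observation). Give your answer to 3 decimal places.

0.099

The responsibility of component k is π_k f_k(x) divided by Σ_j π_j f_j(x).
Exponential densities:
  f_I = 2.27·e^(−2.27·0.8) = 2.27·e^(−1.8160) = 0.369273
  f_II = 2.60·e^(−2.60·0.8) = 2.60·e^(−2.0800) = 0.324819
  f_III = 2.82·e^(−2.82·0.8) = 2.82·e^(−2.2560) = 0.295448
Unnormalised posteriors:
  π_I·f_I = 0.81 × 0.369273 = 0.299111
  π_II·f_II = 0.07 × 0.324819 = 0.0227373
  π_III·f_III = 0.12 × 0.295448 = 0.0354537
Denominator: 0.299111 + 0.0227373 + 0.0354537 = 0.357302
P(Regime III | 0.8 minutes) ≈ 0.099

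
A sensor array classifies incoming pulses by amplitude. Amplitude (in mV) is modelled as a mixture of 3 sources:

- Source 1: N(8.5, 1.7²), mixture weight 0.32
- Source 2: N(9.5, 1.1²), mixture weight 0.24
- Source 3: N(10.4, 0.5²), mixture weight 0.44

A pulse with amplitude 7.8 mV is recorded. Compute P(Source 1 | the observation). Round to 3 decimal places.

0.723

The responsibility of component k is π_k f_k(x) divided by Σ_j π_j f_j(x).
Evaluate each component's likelihood at the observed value:
  p_1 = (1/(1.7·√(2π)))·exp(−(7.8−8.5)²/(2·1.7²)) = 0.234672·exp(-0.08478) = 0.215598
  p_2 = (1/(1.1·√(2π)))·exp(−(7.8−9.5)²/(2·1.1²)) = 0.362675·exp(-1.19421) = 0.109869
  p_3 = (1/(0.5·√(2π)))·exp(−(7.8−10.4)²/(2·0.5²)) = 0.797885·exp(-13.52000) = 1.07221e-06
Prior × likelihood for each component:
  π_1·p_1 = 0.32 × 0.215598 = 0.0689912
  π_2·p_2 = 0.24 × 0.109869 = 0.0263686
  π_3·p_3 = 0.44 × 1.07221e-06 = 4.71771e-07
Normaliser: 0.0689912 + 0.0263686 + 4.71771e-07 = 0.0953603
P(Source 1 | data) ≈ 0.723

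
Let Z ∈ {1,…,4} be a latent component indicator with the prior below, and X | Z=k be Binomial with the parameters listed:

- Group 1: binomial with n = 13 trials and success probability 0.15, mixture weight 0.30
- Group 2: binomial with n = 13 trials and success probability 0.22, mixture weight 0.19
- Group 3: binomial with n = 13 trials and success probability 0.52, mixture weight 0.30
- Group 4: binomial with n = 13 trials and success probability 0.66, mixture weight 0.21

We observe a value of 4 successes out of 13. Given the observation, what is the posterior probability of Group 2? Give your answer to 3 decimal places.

0.414

Apply Bayes' rule: the posterior for each component is proportional to its prior times its likelihood at x.
Component likelihoods at x = 4 successes out of 13:
  f_1 = C(13,4)·0.15^4·0.85^9 = 715·0.00050625·0.231617 = 0.0838381
  f_2 = C(13,4)·0.22^4·0.78^9 = 715·0.00234256·0.106869 = 0.178998
  f_3 = C(13,4)·0.52^4·0.48^9 = 715·0.0731162·0.00135261 = 0.0707116
  f_4 = C(13,4)·0.66^4·0.34^9 = 715·0.189747·6.0717e-05 = 0.00823744
Weight by the priors:
  w_1·f_1 = 0.30 × 0.0838381 = 0.0251514
  w_2·f_2 = 0.19 × 0.178998 = 0.0340096
  w_3·f_3 = 0.30 × 0.0707116 = 0.0212135
  w_4·f_4 = 0.21 × 0.00823744 = 0.00172986
Normaliser: 0.0251514 + 0.0340096 + 0.0212135 + 0.00172986 = 0.0821044
P(Group 2 | data) ≈ 0.414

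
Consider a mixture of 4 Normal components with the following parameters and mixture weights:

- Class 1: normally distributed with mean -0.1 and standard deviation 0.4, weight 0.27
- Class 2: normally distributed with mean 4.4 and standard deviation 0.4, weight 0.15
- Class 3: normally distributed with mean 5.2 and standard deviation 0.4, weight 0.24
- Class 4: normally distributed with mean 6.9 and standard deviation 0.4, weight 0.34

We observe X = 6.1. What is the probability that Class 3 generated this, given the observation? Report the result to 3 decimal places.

0.293

The responsibility of component k is π_k f_k(x) divided by Σ_j π_j f_j(x).
Evaluate each component's likelihood at the observed value:
  L_1 = (1/(0.4·√(2π)))·exp(−(6.1−-0.1)²/(2·0.4²)) = 0.997356·exp(-120.12500) = 6.74878e-53
  L_2 = (1/(0.4·√(2π)))·exp(−(6.1−4.4)²/(2·0.4²)) = 0.997356·exp(-9.03125) = 0.000119297
  L_3 = (1/(0.4·√(2π)))·exp(−(6.1−5.2)²/(2·0.4²)) = 0.997356·exp(-2.53125) = 0.0793491
  L_4 = (1/(0.4·√(2π)))·exp(−(6.1−6.9)²/(2·0.4²)) = 0.997356·exp(-2.00000) = 0.134977
Weight by the priors:
  π_1·L_1 = 0.27 × 6.74878e-53 = 1.82217e-53
  π_2·L_2 = 0.15 × 0.000119297 = 1.78945e-05
  π_3·L_3 = 0.24 × 0.0793491 = 0.0190438
  π_4·L_4 = 0.34 × 0.134977 = 0.0458923
Marginal: 1.82217e-53 + 1.78945e-05 + 0.0190438 + 0.0458923 = 0.064954
Responsibility of Class 3: 0.0190438 / 0.064954 ≈ 0.293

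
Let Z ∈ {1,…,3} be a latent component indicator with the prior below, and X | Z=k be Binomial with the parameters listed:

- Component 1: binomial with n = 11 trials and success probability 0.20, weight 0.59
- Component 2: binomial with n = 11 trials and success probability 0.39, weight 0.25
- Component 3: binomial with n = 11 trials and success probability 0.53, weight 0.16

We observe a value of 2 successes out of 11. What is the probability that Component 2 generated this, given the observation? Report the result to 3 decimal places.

By Bayes' theorem, P(k | x) = w_k f_k(x) / Σ_j w_j f_j(x).
Evaluate each component's likelihood at the observed value:
  L_1 = C(11,2)·0.20^2·0.80^9 = 55·0.04·0.134218 = 0.295279
  L_2 = C(11,2)·0.39^2·0.61^9 = 55·0.1521·0.0116941 = 0.0978274
  L_3 = C(11,2)·0.53^2·0.47^9 = 55·0.2809·0.00111913 = 0.01729
Weight by the priors:
  w_1·L_1 = 0.59 × 0.295279 = 0.174215
  w_2·L_2 = 0.25 × 0.0978274 = 0.0244568
  w_3·L_3 = 0.16 × 0.01729 = 0.0027664
Marginal: 0.174215 + 0.0244568 + 0.0027664 = 0.201438
Responsibility of Component 2: 0.0244568 / 0.201438 ≈ 0.121

0.121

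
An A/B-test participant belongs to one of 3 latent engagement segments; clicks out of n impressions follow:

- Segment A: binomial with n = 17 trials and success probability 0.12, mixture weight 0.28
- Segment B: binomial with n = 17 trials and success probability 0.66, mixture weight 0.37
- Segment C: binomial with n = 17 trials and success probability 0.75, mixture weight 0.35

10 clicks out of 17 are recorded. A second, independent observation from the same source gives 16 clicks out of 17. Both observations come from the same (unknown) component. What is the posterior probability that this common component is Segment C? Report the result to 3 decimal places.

0.692

Apply Bayes' rule: the posterior for each component is proportional to its prior times its likelihood at x.
Since both observations come from the same component, the likelihood for component k is f_k(x₁)·f_k(x₂).
  f_A = [4.92114e-06] × [2.76587e-14] = 1.36112e-19
  f_B = [0.160202] × [0.00749257] = 0.00120032
  f_C = [0.0668448] × [0.042596] = 0.00284732
Weight by the priors:
  π_A·f_A = 0.28 × 1.36112e-19 = 3.81115e-20
  π_B·f_B = 0.37 × 0.00120032 = 0.000444119
  π_C·f_C = 0.35 × 0.00284732 = 0.000996563
Denominator: 3.81115e-20 + 0.000444119 + 0.000996563 = 0.00144068
P(Segment C | x) = 0.000996563 / 0.00144068 ≈ 0.692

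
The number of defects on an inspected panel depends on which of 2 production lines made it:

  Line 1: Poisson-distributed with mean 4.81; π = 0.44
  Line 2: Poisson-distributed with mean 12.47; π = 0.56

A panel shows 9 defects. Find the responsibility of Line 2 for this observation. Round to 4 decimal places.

0.7604

The responsibility of component k is w_k f_k(x) divided by Σ_j w_j f_j(x).
Component likelihoods at x = 9 defects:
  f_1 = e^(−4.81)·4.81^9/9! = 0.0309447
  f_2 = e^(−12.47)·12.47^9/9! = 0.0771583
Multiply by the mixture weights:
  w_1·f_1 = 0.44 × 0.0309447 = 0.0136157
  w_2·f_2 = 0.56 × 0.0771583 = 0.0432087
Evidence: 0.0136157 + 0.0432087 = 0.0568243
Responsibility of Line 2: 0.0432087 / 0.0568243 ≈ 0.7604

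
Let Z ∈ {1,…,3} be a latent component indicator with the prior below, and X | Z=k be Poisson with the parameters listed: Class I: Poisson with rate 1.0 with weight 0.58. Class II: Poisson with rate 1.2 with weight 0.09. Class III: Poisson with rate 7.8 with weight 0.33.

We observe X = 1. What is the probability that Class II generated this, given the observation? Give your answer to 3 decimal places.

0.132

The responsibility of component k is P(Z=k) f_k(x) divided by Σ_j P(Z=j) f_j(x).
Poisson probabilities:
  p_I = e^(−1.0)·1.0^1/1! = 0.367879
  p_II = e^(−1.2)·1.2^1/1! = 0.361433
  p_III = e^(−7.8)·7.8^1/1! = 0.00319593
Unnormalised posteriors:
  P(Z=I)·p_I = 0.58 × 0.367879 = 0.21337
  P(Z=II)·p_II = 0.09 × 0.361433 = 0.032529
  P(Z=III)·p_III = 0.33 × 0.00319593 = 0.00105466
Normaliser: 0.21337 + 0.032529 + 0.00105466 = 0.246954
Responsibility of Class II: 0.032529 / 0.246954 ≈ 0.132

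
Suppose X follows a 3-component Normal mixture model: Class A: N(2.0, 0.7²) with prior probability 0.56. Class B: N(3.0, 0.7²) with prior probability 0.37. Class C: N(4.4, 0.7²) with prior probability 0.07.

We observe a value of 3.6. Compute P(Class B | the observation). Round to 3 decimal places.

P(component k | x) = P(Z=k)·f_k(x) / marginal(x), where marginal(x) = Σ_j P(Z=j)·f_j(x).
Component likelihoods at x = 3.6:
  L_A = (1/(0.7·√(2π)))·exp(−(3.6−2.0)²/(2·0.7²)) = 0.569918·exp(-2.61224) = 0.0418147
  L_B = (1/(0.7·√(2π)))·exp(−(3.6−3.0)²/(2·0.7²)) = 0.569918·exp(-0.36735) = 0.394707
  L_C = (1/(0.7·√(2π)))·exp(−(3.6−4.4)²/(2·0.7²)) = 0.569918·exp(-0.65306) = 0.296614
Weight by the priors:
  P(Z=A)·L_A = 0.56 × 0.0418147 = 0.0234162
  P(Z=B)·L_B = 0.37 × 0.394707 = 0.146042
  P(Z=C)·L_C = 0.07 × 0.296614 = 0.020763
Normaliser: 0.0234162 + 0.146042 + 0.020763 = 0.190221
P(Class B | 3.6) = 0.146042 / 0.190221 ≈ 0.768

0.768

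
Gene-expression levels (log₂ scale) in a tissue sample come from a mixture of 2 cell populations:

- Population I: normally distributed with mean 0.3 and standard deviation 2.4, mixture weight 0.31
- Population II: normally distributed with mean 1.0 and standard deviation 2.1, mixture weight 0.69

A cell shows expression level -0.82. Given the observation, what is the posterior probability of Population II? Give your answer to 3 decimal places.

P(component k | x) = P(Z=k)·f_k(x) / marginal(x), where marginal(x) = Σ_j P(Z=j)·f_j(x).
Evaluate each component's likelihood at the observed value:
  f_I = (1/(2.4·√(2π)))·exp(−(-0.82−0.3)²/(2·2.4²)) = 0.166226·exp(-0.10889) = 0.149076
  f_II = (1/(2.1·√(2π)))·exp(−(-0.82−1.0)²/(2·2.1²)) = 0.189973·exp(-0.37556) = 0.130494
Unnormalised posteriors:
  P(Z=I)·f_I = 0.31 × 0.149076 = 0.0462137
  P(Z=II)·f_II = 0.69 × 0.130494 = 0.0900406
Denominator: 0.0462137 + 0.0900406 = 0.136254
P(Population II | -0.82) = 0.0900406 / 0.136254 ≈ 0.661

0.661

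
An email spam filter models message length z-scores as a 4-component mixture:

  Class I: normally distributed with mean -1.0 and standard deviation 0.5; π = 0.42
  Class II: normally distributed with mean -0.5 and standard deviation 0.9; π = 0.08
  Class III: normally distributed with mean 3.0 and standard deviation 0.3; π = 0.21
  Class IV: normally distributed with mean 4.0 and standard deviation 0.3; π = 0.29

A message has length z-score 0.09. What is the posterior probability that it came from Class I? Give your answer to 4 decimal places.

Posterior ∝ prior × likelihood, so P(k | x) ∝ P(Z=k) f_k(x); normalise over all components.
Normal densities:
  L_I = (1/(0.5·√(2π)))·exp(−(0.09−-1.0)²/(2·0.5²)) = 0.797885·exp(-2.37620) = 0.0741258
  L_II = (1/(0.9·√(2π)))·exp(−(0.09−-0.5)²/(2·0.9²)) = 0.443269·exp(-0.21488) = 0.357559
  L_III = (1/(0.3·√(2π)))·exp(−(0.09−3.0)²/(2·0.3²)) = 1.329808·exp(-47.04500) = 4.92498e-21
  L_IV = (1/(0.3·√(2π)))·exp(−(0.09−4.0)²/(2·0.3²)) = 1.329808·exp(-84.93389) = 1.7277e-37
Multiply by the mixture weights:
  P(Z=I)·L_I = 0.42 × 0.0741258 = 0.0311328
  P(Z=II)·L_II = 0.08 × 0.357559 = 0.0286047
  P(Z=III)·L_III = 0.21 × 4.92498e-21 = 1.03425e-21
  P(Z=IV)·L_IV = 0.29 × 1.7277e-37 = 5.01034e-38
Sum: 0.0311328 + 0.0286047 + 1.03425e-21 + 5.01034e-38 = 0.0597376
P(Class I | x) = 0.0311328 / 0.0597376 ≈ 0.5212

0.5212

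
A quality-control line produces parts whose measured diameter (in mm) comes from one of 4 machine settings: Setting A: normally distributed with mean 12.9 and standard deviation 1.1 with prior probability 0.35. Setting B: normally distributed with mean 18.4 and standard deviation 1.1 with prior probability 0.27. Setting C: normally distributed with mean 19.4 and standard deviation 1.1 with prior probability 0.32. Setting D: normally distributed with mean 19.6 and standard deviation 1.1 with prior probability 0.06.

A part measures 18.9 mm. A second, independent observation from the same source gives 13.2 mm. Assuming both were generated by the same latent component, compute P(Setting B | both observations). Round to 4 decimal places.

Apply Bayes' rule: the posterior for each component is proportional to its prior times its likelihood at x.
Since both observations come from the same component, the likelihood for component k is f_k(x₁)·f_k(x₂).
  f_A = [1.25585e-07] × [0.349435] = 4.38838e-08
  f_B = [0.327079] × [5.09219e-06] = 1.66555e-06
  f_C = [0.327079] × [4.582e-08] = 1.49867e-08
  f_D = [0.296198] × [1.61739e-08] = 4.79067e-09
Multiply by the mixture weights:
  w_A·f_A = 0.35 × 4.38838e-08 = 1.53593e-08
  w_B·f_B = 0.27 × 1.66555e-06 = 4.49698e-07
  w_C·f_C = 0.32 × 1.49867e-08 = 4.79575e-09
  w_D·f_D = 0.06 × 4.79067e-09 = 2.8744e-10
Marginal: 1.53593e-08 + 4.49698e-07 + 4.79575e-09 + 2.8744e-10 = 4.7014e-07
P(Setting B | data) ≈ 0.9565

0.9565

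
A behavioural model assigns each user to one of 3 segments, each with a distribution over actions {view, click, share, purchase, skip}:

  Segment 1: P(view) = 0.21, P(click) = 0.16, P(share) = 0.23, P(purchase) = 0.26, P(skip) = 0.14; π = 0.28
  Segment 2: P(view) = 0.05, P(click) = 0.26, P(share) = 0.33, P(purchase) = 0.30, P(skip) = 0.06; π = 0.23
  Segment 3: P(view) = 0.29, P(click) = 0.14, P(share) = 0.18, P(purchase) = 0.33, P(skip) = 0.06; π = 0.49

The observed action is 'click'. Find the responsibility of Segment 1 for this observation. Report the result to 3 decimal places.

0.259

By Bayes' theorem, P(k | x) = P(Z=k) f_k(x) / Σ_j P(Z=j) f_j(x).
Evaluate each component's likelihood at the observed value:
  f_1 = P(click | comp) = 0.16
  f_2 = P(click | comp) = 0.26
  f_3 = P(click | comp) = 0.14
Weight by the priors:
  P(Z=1)·f_1 = 0.28 × 0.16 = 0.0448
  P(Z=2)·f_2 = 0.23 × 0.26 = 0.0598
  P(Z=3)·f_3 = 0.49 × 0.14 = 0.0686
Marginal: 0.0448 + 0.0598 + 0.0686 = 0.1732
P(Segment 1 | x) = 0.0448 / 0.1732 ≈ 0.259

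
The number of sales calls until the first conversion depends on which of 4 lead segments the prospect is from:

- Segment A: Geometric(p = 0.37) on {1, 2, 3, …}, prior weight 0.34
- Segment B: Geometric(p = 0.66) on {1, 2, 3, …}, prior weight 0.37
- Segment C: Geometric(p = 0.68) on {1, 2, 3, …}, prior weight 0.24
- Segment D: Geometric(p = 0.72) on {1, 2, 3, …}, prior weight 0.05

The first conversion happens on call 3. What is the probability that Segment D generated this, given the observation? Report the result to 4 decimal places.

P(component k | x) = P(Z=k)·f_k(x) / marginal(x), where marginal(x) = Σ_j P(Z=j)·f_j(x).
Evaluate each component's likelihood at the observed value:
  p_A = 0.146853
  p_B = 0.076296
  p_C = 0.069632
  p_D = 0.056448
Prior × likelihood for each component:
  P(Z=A)·p_A = 0.34 × 0.146853 = 0.04993
  P(Z=B)·p_B = 0.37 × 0.076296 = 0.0282295
  P(Z=C)·p_C = 0.24 × 0.069632 = 0.0167117
  P(Z=D)·p_D = 0.05 × 0.056448 = 0.0028224
Normaliser: 0.04993 + 0.0282295 + 0.0167117 + 0.0028224 = 0.0976936
P(Segment D | 3) ≈ 0.0289

0.0289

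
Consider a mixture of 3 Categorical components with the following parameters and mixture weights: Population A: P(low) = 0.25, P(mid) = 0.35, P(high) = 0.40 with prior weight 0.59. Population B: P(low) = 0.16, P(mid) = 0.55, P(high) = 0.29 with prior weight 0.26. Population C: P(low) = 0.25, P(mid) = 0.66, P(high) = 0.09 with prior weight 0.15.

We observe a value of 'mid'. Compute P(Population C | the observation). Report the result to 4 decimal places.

0.2207

By Bayes' theorem, P(k | x) = w_k f_k(x) / Σ_j w_j f_j(x).
Categorical probabilities:
  f_A = P(mid | comp) = 0.35
  f_B = P(mid | comp) = 0.55
  f_C = P(mid | comp) = 0.66
Unnormalised posteriors:
  w_A·f_A = 0.59 × 0.35 = 0.2065
  w_B·f_B = 0.26 × 0.55 = 0.143
  w_C·f_C = 0.15 × 0.66 = 0.099
Sum: 0.2065 + 0.143 + 0.099 = 0.4485
Responsibility of Population C: 0.099 / 0.4485 ≈ 0.2207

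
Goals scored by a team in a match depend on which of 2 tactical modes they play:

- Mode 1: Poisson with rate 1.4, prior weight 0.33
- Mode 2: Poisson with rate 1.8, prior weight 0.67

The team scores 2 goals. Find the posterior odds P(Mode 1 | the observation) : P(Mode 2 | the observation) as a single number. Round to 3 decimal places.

Since P(k|x) ∝ w_k f_k(x), the posterior odds are w_i f_i(x) / (w_j f_j(x)).
Evaluate each component's likelihood at the observed value:
  L_1 = 0.241665
  L_2 = 0.267784
Posterior odds = (w_1·L_1) / (w_2·L_2) = (0.33·0.241665) / (0.67·0.267784) = 0.0797495 / 0.179415 ≈ 0.444

0.444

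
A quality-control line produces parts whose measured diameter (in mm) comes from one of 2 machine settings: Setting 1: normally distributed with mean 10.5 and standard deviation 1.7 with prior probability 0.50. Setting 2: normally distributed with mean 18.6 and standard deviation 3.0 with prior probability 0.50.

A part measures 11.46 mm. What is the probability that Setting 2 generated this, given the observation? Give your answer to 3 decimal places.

0.038

P(component k | x) = P(Z=k)·f_k(x) / marginal(x), where marginal(x) = Σ_j P(Z=j)·f_j(x).
Normal densities:
  L_1 = 0.200085
  L_2 = 0.00783033
Weight by the priors:
  P(Z=1)·L_1 = 0.50 × 0.200085 = 0.100042
  P(Z=2)·L_2 = 0.50 × 0.00783033 = 0.00391516
Evidence: 0.100042 + 0.00391516 = 0.103958
So the posterior for Setting 2 is 0.00391516 / 0.103958 ≈ 0.038.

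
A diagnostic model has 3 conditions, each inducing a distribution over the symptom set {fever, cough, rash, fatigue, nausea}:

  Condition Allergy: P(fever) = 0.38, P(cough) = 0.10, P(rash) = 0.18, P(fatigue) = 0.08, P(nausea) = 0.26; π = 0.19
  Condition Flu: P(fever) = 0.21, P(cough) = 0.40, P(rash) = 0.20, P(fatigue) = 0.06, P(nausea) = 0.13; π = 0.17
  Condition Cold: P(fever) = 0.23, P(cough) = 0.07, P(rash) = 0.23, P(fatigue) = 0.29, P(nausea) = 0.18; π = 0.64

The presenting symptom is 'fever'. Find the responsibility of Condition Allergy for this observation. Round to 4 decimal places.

By Bayes' theorem, P(k | x) = π_k f_k(x) / Σ_j π_j f_j(x).
Evaluate each component's likelihood at the observed value:
  f_Allergy = P(fever | comp) = 0.38
  f_Flu = P(fever | comp) = 0.21
  f_Cold = P(fever | comp) = 0.23
Weight by the priors:
  π_Allergy·f_Allergy = 0.19 × 0.38 = 0.0722
  π_Flu·f_Flu = 0.17 × 0.21 = 0.0357
  π_Cold·f_Cold = 0.64 × 0.23 = 0.1472
Marginal: 0.0722 + 0.0357 + 0.1472 = 0.2551
Responsibility of Condition Allergy: 0.0722 / 0.2551 ≈ 0.2830

0.2830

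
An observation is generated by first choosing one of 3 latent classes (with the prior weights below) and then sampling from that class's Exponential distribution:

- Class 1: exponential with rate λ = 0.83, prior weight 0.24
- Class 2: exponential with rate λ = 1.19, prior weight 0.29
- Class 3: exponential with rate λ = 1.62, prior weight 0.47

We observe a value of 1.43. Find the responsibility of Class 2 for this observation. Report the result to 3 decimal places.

Apply Bayes' rule: the posterior for each component is proportional to its prior times its likelihood at x.
Exponential densities:
  L_1 = 0.253288
  L_2 = 0.217024
  L_3 = 0.159745
Unnormalised posteriors:
  π_1·L_1 = 0.24 × 0.253288 = 0.060789
  π_2·L_2 = 0.29 × 0.217024 = 0.062937
  π_3·L_3 = 0.47 × 0.159745 = 0.0750803
Normaliser: 0.060789 + 0.062937 + 0.0750803 = 0.198806
So the posterior for Class 2 is 0.062937 / 0.198806 ≈ 0.317.

0.317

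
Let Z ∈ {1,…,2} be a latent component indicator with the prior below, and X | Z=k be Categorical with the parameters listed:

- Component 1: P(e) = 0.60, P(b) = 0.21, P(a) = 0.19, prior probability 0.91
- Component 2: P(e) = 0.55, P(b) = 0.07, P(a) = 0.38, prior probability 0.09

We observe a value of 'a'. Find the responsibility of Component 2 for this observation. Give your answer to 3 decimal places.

0.165

Posterior ∝ prior × likelihood, so P(k | x) ∝ P(Z=k) f_k(x); normalise over all components.
Evaluate each component's likelihood at the observed value:
  f_1 = 0.19
  f_2 = 0.38
Weight by the priors:
  P(Z=1)·f_1 = 0.91 × 0.19 = 0.1729
  P(Z=2)·f_2 = 0.09 × 0.38 = 0.0342
Normaliser: 0.1729 + 0.0342 = 0.2071
P(Component 2 | x) ≈ 0.165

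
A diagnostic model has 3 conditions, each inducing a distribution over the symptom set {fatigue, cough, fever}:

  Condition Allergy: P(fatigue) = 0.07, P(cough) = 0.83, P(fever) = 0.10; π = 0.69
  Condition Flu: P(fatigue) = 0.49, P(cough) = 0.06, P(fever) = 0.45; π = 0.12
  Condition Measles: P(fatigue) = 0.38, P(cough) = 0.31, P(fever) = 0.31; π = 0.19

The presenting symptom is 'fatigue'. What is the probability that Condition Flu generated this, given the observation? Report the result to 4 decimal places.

0.3279

The responsibility of component k is P(Z=k) f_k(x) divided by Σ_j P(Z=j) f_j(x).
Categorical probabilities:
  L_Allergy = P(fatigue | comp) = 0.07
  L_Flu = P(fatigue | comp) = 0.49
  L_Measles = P(fatigue | comp) = 0.38
Unnormalised posteriors:
  P(Z=Allergy)·L_Allergy = 0.69 × 0.07 = 0.0483
  P(Z=Flu)·L_Flu = 0.12 × 0.49 = 0.0588
  P(Z=Measles)·L_Measles = 0.19 × 0.38 = 0.0722
Marginal: 0.0483 + 0.0588 + 0.0722 = 0.1793
P(Condition Flu | data) = 0.0588 / 0.1793 ≈ 0.3279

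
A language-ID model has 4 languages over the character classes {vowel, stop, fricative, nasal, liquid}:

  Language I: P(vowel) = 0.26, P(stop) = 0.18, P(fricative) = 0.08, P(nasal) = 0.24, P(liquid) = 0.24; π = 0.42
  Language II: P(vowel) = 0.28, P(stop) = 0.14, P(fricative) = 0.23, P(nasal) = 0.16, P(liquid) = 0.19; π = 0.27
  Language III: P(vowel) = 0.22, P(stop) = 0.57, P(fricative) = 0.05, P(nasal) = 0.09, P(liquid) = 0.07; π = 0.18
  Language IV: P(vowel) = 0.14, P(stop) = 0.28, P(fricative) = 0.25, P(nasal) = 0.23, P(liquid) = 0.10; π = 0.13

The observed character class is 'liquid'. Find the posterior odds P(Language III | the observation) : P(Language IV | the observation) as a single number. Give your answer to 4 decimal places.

Only the two components matter; the odds are (w_i f_i(x)) / (w_j f_j(x)).
Categorical probabilities:
  L_I = P(liquid | comp) = 0.24
  L_II = P(liquid | comp) = 0.19
  L_III = P(liquid | comp) = 0.07
  L_IV = P(liquid | comp) = 0.10
Posterior odds = (w_III·L_III) / (w_IV·L_IV) = (0.18·0.07) / (0.13·0.1) = 0.0126 / 0.013 ≈ 0.9692

0.9692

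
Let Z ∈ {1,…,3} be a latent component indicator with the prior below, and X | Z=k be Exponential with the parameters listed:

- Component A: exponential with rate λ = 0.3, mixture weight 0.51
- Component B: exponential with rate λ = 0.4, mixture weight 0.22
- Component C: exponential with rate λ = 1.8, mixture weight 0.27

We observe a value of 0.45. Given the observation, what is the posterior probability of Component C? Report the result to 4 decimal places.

0.5107

The responsibility of component k is π_k f_k(x) divided by Σ_j π_j f_j(x).
Evaluate each component's likelihood at the observed value:
  L_A = 0.3·e^(−0.3·0.45) = 0.3·e^(−0.1350) = 0.262115
  L_B = 0.4·e^(−0.4·0.45) = 0.4·e^(−0.1800) = 0.334108
  L_C = 1.8·e^(−1.8·0.45) = 1.8·e^(−0.8100) = 0.800745
Prior × likelihood for each component:
  π_A·L_A = 0.51 × 0.262115 = 0.133679
  π_B·L_B = 0.22 × 0.334108 = 0.0735038
  π_C·L_C = 0.27 × 0.800745 = 0.216201
Evidence: 0.133679 + 0.0735038 + 0.216201 = 0.423383
P(Component C | x) ≈ 0.5107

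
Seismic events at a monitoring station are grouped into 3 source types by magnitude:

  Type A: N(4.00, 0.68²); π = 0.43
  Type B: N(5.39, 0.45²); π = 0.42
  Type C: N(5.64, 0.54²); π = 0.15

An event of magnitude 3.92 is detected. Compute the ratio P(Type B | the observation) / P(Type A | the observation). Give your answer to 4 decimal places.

The posterior odds equal the prior odds times the likelihood ratio: (π_i/π_j)·(f_i(x)/f_j(x)).
Normal densities:
  f_A = (1/(0.68·√(2π)))·exp(−(3.92−4.00)²/(2·0.68²)) = 0.586680·exp(-0.00692) = 0.582634
  f_B = (1/(0.45·√(2π)))·exp(−(3.92−5.39)²/(2·0.45²)) = 0.886538·exp(-5.33556) = 0.00427066
  f_C = (1/(0.54·√(2π)))·exp(−(3.92−5.64)²/(2·0.54²)) = 0.738782·exp(-5.07270) = 0.00462881
0.00179368 / 0.250533 ≈ 0.0072

0.0072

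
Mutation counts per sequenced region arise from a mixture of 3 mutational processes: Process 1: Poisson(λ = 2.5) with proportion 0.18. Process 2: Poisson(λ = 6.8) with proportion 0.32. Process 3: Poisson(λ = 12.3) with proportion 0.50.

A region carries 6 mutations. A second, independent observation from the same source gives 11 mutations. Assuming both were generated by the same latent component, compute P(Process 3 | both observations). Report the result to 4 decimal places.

P(component k | x) = π_k·f_k(x) / marginal(x), where marginal(x) = Σ_j π_j·f_j(x).
Since both observations come from the same component, the likelihood for component k is f_k(x₁)·f_k(x₂).
  p_1 = [e^(−2.5)·2.5^6/6! = 0.0278337] × [4.90285e-05] = 1.36464e-06
  p_2 = [e^(−6.8)·6.8^6/6! = 0.152939] × [0.0401088] = 0.00613421
  p_3 = [e^(−12.3)·12.3^6/6! = 0.0218915] × [0.111168] = 0.00243363
Weight by the priors:
  π_1·p_1 = 0.18 × 1.36464e-06 = 2.45636e-07
  π_2·p_2 = 0.32 × 0.00613421 = 0.00196295
  π_3·p_3 = 0.50 × 0.00243363 = 0.00121681
Normaliser: 2.45636e-07 + 0.00196295 + 0.00121681 = 0.00318001
Responsibility of Process 3: 0.00121681 / 0.00318001 ≈ 0.3826

0.3826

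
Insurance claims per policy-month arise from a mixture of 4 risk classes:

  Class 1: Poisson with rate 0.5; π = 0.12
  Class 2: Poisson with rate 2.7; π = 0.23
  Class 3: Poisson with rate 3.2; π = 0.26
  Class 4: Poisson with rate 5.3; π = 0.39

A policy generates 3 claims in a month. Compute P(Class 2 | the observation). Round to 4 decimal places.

0.3201

By Bayes' theorem, P(k | x) = π_k f_k(x) / Σ_j π_j f_j(x).
Poisson probabilities:
  L_1 = e^(−0.5)·0.5^3/3! = 0.0126361
  L_2 = e^(−2.7)·2.7^3/3! = 0.220468
  L_3 = e^(−3.2)·3.2^3/3! = 0.222616
  L_4 = e^(−5.3)·5.3^3/3! = 0.123856
Weight by the priors:
  π_1·L_1 = 0.12 × 0.0126361 = 0.00151633
  π_2·L_2 = 0.23 × 0.220468 = 0.0507076
  π_3·L_3 = 0.26 × 0.222616 = 0.0578802
  π_4·L_4 = 0.39 × 0.123856 = 0.0483037
Normaliser: 0.00151633 + 0.0507076 + 0.0578802 + 0.0483037 = 0.158408
Responsibility of Class 2: 0.0507076 / 0.158408 ≈ 0.3201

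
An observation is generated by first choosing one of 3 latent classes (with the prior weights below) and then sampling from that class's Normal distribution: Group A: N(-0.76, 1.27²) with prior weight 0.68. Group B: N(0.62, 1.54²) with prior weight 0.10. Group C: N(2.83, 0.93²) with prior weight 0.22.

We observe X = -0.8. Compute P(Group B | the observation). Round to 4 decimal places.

The responsibility of component k is π_k f_k(x) divided by Σ_j π_j f_j(x).
Normal densities:
  f_A = 0.313972
  f_B = 0.169342
  f_C = 0.000210936
Prior × likelihood for each component:
  π_A·f_A = 0.68 × 0.313972 = 0.213501
  π_B·f_B = 0.10 × 0.169342 = 0.0169342
  π_C·f_C = 0.22 × 0.000210936 = 4.6406e-05
Normaliser: 0.213501 + 0.0169342 + 4.6406e-05 = 0.230482
P(Group B | x) ≈ 0.0735

0.0735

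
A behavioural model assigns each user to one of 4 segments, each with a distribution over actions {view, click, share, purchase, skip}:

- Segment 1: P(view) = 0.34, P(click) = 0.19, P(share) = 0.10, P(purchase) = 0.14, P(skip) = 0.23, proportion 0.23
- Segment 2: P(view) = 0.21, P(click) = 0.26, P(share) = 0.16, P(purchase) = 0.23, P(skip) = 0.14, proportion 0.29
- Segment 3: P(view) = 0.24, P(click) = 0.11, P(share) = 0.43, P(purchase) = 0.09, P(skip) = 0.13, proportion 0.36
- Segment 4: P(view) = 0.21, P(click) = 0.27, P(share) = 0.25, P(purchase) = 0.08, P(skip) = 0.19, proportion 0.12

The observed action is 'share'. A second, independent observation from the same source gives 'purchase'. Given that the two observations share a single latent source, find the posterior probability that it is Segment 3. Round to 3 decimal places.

The responsibility of component k is π_k f_k(x) divided by Σ_j π_j f_j(x).
Since both observations come from the same component, the likelihood for component k is f_k(x₁)·f_k(x₂).
  L_1 = [0.1] × [0.14] = 0.014
  L_2 = [0.16] × [0.23] = 0.0368
  L_3 = [0.43] × [0.09] = 0.0387
  L_4 = [0.25] × [0.08] = 0.02
Prior × likelihood for each component:
  π_1·L_1 = 0.23 × 0.014 = 0.00322
  π_2·L_2 = 0.29 × 0.0368 = 0.010672
  π_3·L_3 = 0.36 × 0.0387 = 0.013932
  π_4·L_4 = 0.12 × 0.02 = 0.0024
Normaliser: 0.00322 + 0.010672 + 0.013932 + 0.0024 = 0.030224
P(Segment 3 | x) ≈ 0.461

0.461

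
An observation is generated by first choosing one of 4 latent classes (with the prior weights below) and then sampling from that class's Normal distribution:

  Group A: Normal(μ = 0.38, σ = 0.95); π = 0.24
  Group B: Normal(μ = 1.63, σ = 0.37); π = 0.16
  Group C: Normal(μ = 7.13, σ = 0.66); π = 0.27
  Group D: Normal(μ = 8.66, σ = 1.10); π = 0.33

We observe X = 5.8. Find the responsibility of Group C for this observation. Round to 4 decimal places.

0.8402

The responsibility of component k is π_k f_k(x) divided by Σ_j π_j f_j(x).
Component likelihoods at x = 5.8:
  f_A = (1/(0.95·√(2π)))·exp(−(5.8−0.38)²/(2·0.95²)) = 0.419939·exp(-16.27501) = 3.58953e-08
  f_B = (1/(0.37·√(2π)))·exp(−(5.8−1.63)²/(2·0.37²)) = 1.078222·exp(-63.50950) = 2.82413e-28
  f_C = (1/(0.66·√(2π)))·exp(−(5.8−7.13)²/(2·0.66²)) = 0.604458·exp(-2.03042) = 0.0793536
  f_D = (1/(1.10·√(2π)))·exp(−(5.8−8.66)²/(2·1.10²)) = 0.362675·exp(-3.38000) = 0.0123482
Unnormalised posteriors:
  π_A·f_A = 0.24 × 3.58953e-08 = 8.61488e-09
  π_B·f_B = 0.16 × 2.82413e-28 = 4.51861e-29
  π_C·f_C = 0.27 × 0.0793536 = 0.0214255
  π_D·f_D = 0.33 × 0.0123482 = 0.00407489
Sum: 8.61488e-09 + 4.51861e-29 + 0.0214255 + 0.00407489 = 0.0255004
Responsibility of Group C: 0.0214255 / 0.0255004 ≈ 0.8402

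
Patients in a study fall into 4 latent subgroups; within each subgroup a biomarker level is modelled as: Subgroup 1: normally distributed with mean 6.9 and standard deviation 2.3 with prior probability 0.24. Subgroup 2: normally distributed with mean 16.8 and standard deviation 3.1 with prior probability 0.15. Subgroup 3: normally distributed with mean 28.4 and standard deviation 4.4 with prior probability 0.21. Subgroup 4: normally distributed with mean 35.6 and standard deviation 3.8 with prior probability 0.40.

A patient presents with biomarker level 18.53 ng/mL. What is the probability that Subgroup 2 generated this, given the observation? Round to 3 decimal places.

0.915

Apply Bayes' rule: the posterior for each component is proportional to its prior times its likelihood at x.
Normal densities:
  f_1 = 4.86488e-07
  f_2 = 0.110134
  f_3 = 0.0073249
  f_4 = 4.35823e-06
Multiply by the mixture weights:
  w_1·f_1 = 0.24 × 4.86488e-07 = 1.16757e-07
  w_2·f_2 = 0.15 × 0.110134 = 0.0165201
  w_3·f_3 = 0.21 × 0.0073249 = 0.00153823
  w_4·f_4 = 0.40 × 4.35823e-06 = 1.74329e-06
Evidence: 1.16757e-07 + 0.0165201 + 0.00153823 + 1.74329e-06 = 0.0180602
Responsibility of Subgroup 2: 0.0165201 / 0.0180602 ≈ 0.915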